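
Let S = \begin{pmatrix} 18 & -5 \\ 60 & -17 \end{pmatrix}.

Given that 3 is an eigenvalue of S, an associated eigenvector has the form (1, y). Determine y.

We need (S - 3I)v = 0.
S - 3I = [[15, -5], [60, -20]].
Row 1: (15)·1 + (-5)·y = 0
Row 2: (60)·1 + (-20)·y = 0
Solving gives y = 3.
Check: S·(1, 3) = (3, 9) = 3·(1, 3).

3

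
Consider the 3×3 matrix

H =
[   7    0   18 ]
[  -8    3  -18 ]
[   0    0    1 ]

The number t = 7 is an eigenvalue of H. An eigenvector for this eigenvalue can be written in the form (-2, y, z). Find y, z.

We need (H - 7I)v = 0.
H - 7I = [[0, 0, 18], [-8, -4, -18], [0, 0, -6]].
Row 1: (0)·-2 + (0)·y + (18)·z = 0
Row 2: (-8)·-2 + (-4)·y + (-18)·z = 0
Row 3: (0)·-2 + (0)·y + (-6)·z = 0
Solving gives y = 4, z = 0.
Check: H·(-2, 4, 0) = (-14, 28, 0) = 7·(-2, 4, 0).

4, 0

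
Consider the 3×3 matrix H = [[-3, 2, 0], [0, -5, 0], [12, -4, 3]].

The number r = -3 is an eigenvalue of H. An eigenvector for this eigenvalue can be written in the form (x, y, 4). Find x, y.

-2, 0

We need (H + 3I)v = 0.
H + 3I = [[0, 2, 0], [0, -2, 0], [12, -4, 6]].
Row 1: (0)·x + (2)·y + (0)·4 = 0
Row 2: (0)·x + (-2)·y + (0)·4 = 0
Row 3: (12)·x + (-4)·y + (6)·4 = 0
Solving gives x = -2, y = 0.
Check: H·(-2, 0, 4) = (6, 0, -12) = -3·(-2, 0, 4).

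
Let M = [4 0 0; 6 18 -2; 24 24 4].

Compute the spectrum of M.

Set up det(rI - M) = 0.
Expanding the 3×3 determinant: p(r) = r^3 - 26r^2 + 208r - 480.
Rational-root test: r = 10 gives p(10) = 0.
Dividing by (r - 10) leaves r^2 - 16r + 48.
The quadratic factors as (r - 4)·(r - 12).
Eigenvalues: 4, 10, 12.

4, 10, 12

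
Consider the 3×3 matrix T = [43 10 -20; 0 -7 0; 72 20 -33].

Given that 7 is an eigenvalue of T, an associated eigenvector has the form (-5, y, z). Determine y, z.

We need (T - 7I)v = 0.
T - 7I = [[36, 10, -20], [0, -14, 0], [72, 20, -40]].
Row 1: (36)·-5 + (10)·y + (-20)·z = 0
Row 2: (0)·-5 + (-14)·y + (0)·z = 0
Row 3: (72)·-5 + (20)·y + (-40)·z = 0
Solving gives y = 0, z = -9.
Check: T·(-5, 0, -9) = (-35, 0, -63) = 7·(-5, 0, -9).

0, -9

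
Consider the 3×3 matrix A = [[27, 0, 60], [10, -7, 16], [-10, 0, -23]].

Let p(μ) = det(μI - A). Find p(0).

-147

p(0) = det(0·I − A) = det(−A) = (−1)^3·det(A).
det(A) = 147, so p(0) = -147.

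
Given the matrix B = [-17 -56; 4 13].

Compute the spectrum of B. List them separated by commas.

-3, -1

det(B - λI) = (-17 - λ)(13 - λ) - (-56)·(4) = λ^2 + 4λ + 3.
This factors as (λ + 3)·(λ + 1) = 0.
Eigenvalues: -3, -1.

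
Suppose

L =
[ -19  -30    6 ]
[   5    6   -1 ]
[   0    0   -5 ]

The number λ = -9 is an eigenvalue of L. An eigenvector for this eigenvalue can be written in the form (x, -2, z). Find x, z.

We need (L + 9I)v = 0.
L + 9I = [[-10, -30, 6], [5, 15, -1], [0, 0, 4]].
Row 1: (-10)·x + (-30)·-2 + (6)·z = 0
Row 2: (5)·x + (15)·-2 + (-1)·z = 0
Row 3: (0)·x + (0)·-2 + (4)·z = 0
Solving gives x = 6, z = 0.
Check: L·(6, -2, 0) = (-54, 18, 0) = -9·(6, -2, 0).

6, 0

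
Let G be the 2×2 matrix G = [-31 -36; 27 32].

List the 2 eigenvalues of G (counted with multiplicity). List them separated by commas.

-4, 5

det(G - lambda·I) = (-31 - lambda)(32 - lambda) - (-36)·(27) = lambda^2 - lambda - 20.
This factors as (lambda + 4)·(lambda - 5) = 0.
Eigenvalues: -4, 5.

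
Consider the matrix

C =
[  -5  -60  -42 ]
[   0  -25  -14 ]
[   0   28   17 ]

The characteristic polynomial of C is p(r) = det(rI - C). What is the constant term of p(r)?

-165

p(r) = r^3 + 13r^2 + 7r - 165.
The constant term is -165.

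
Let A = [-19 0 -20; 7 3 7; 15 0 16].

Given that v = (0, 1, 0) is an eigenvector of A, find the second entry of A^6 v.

729

First find the eigenvalue: Av = (0, 3, 0) = 3·(0, 1, 0), so λ = 3.
Then A^6 v = λ^6·v = 3^6·(0, 1, 0) = 729·(0, 1, 0) = (0, 729, 0).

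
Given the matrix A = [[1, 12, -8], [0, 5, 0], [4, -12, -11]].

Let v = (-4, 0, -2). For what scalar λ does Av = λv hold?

-3

Compute Av: A·(-4, 0, -2) = (12, 0, 6).
Since Av = λv, compare component 1: 12 = λ·-4, so λ = -3.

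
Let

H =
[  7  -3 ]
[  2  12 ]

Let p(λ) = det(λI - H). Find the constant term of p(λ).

90

p(λ) = λ^2 - 19λ + 90.
The constant term is 90.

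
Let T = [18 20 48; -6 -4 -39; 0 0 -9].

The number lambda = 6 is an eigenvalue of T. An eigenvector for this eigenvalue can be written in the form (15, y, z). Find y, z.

-9, 0

We need (T - 6I)v = 0.
T - 6I = [[12, 20, 48], [-6, -10, -39], [0, 0, -15]].
Row 1: (12)·15 + (20)·y + (48)·z = 0
Row 2: (-6)·15 + (-10)·y + (-39)·z = 0
Row 3: (0)·15 + (0)·y + (-15)·z = 0
Solving gives y = -9, z = 0.
Check: T·(15, -9, 0) = (90, -54, 0) = 6·(15, -9, 0).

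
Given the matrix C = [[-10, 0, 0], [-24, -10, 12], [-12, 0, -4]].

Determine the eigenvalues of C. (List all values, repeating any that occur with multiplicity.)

-10, -10, -4

The characteristic polynomial is p(s) = det(sI - C).
Cofactor expansion gives p(s) = s^3 + 24s^2 + 180s + 400.
Try s = -10: p(-10) = 0, so -10 is a root.
Factor out (s + 10): p(s) = (s + 10)·(s^2 + 14s + 40).
The quadratic factors as (s + 10)·(s + 4).
Eigenvalues: -10, -10, -4.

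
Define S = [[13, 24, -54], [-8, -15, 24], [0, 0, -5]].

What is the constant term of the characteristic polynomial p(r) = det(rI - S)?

p(0) = det(0·I − S) = det(−S) = (−1)^3·det(S).
det(S) = 15, so p(0) = -15.

-15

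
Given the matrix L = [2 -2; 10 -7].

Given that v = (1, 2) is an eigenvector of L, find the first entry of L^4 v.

16

First find the eigenvalue: Lv = (-2, -4) = -2·(1, 2), so λ = -2.
Then L^4 v = λ^4·v = (-2)^4·(1, 2) = 16·(1, 2) = (16, 32).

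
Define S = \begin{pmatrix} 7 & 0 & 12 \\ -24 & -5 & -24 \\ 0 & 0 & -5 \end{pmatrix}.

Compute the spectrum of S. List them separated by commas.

The characteristic polynomial is p(λ) = det(λI - S).
Expanding along the first row, p(λ) = λ^3 + 3λ^2 - 45λ - 175.
Try λ = 7: p(7) = 0, so 7 is a root.
Factor out (λ - 7): p(λ) = (λ - 7)·(λ^2 + 10λ + 25).
The quadratic factor is (λ + 5)^2.
Eigenvalues: -5, -5, 7.

-5, -5, 7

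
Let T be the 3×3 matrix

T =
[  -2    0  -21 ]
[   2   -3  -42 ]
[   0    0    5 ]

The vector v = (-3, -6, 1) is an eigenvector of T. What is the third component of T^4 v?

625

First find the eigenvalue: Tv = (-15, -30, 5) = 5·(-3, -6, 1), so λ = 5.
Then T^4 v = λ^4·v = 5^4·(-3, -6, 1) = 625·(-3, -6, 1) = (-1875, -3750, 625).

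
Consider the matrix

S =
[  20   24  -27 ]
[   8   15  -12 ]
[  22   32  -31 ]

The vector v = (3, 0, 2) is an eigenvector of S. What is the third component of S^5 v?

64

First find the eigenvalue: Sv = (6, 0, 4) = 2·(3, 0, 2), so λ = 2.
Then S^5 v = λ^5·v = 2^5·(3, 0, 2) = 32·(3, 0, 2) = (96, 0, 64).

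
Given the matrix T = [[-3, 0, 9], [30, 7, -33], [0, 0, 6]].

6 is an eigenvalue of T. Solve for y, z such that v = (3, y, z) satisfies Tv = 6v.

We need (T - 6I)v = 0.
T - 6I = [[-9, 0, 9], [30, 1, -33], [0, 0, 0]].
Row 1: (-9)·3 + (0)·y + (9)·z = 0
Row 2: (30)·3 + (1)·y + (-33)·z = 0
Row 3: (0)·3 + (0)·y + (0)·z = 0
Solving gives y = 9, z = 3.
Check: T·(3, 9, 3) = (18, 54, 18) = 6·(3, 9, 3).

9, 3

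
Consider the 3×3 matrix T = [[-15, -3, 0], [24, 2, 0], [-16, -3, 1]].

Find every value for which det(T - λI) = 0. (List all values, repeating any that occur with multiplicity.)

-7, -6, 1

The characteristic polynomial is p(r) = det(rI - T).
Expanding along the first row, p(r) = r^3 + 12r^2 + 29r - 42.
Since p(1) = 0, r = 1 is a root.
Factor out (r - 1): p(r) = (r - 1)·(r^2 + 13r + 42).
The quadratic factors as (r + 7)·(r + 6).
Eigenvalues: -7, -6, 1.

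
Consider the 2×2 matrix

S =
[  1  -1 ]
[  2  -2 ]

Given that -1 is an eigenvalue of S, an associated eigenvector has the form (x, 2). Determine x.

1

We need (S + 1I)v = 0.
S + 1I = [[2, -1], [2, -1]].
Row 1: (2)·x + (-1)·2 = 0
Row 2: (2)·x + (-1)·2 = 0
Solving gives x = 1.
Check: S·(1, 2) = (-1, -2) = -1·(1, 2).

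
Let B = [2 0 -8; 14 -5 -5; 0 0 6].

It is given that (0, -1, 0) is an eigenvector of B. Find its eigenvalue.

-5

Compute Bv: B·(0, -1, 0) = (0, 5, 0).
Since Bv = λv, compare component 2: 5 = λ·-1, so λ = -5.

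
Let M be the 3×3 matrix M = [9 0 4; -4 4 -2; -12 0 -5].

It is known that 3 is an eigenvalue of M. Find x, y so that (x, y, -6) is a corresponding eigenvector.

We need (M - 3I)v = 0.
M - 3I = [[6, 0, 4], [-4, 1, -2], [-12, 0, -8]].
Row 1: (6)·x + (0)·y + (4)·-6 = 0
Row 2: (-4)·x + (1)·y + (-2)·-6 = 0
Row 3: (-12)·x + (0)·y + (-8)·-6 = 0
Solving gives x = 4, y = 4.
Check: M·(4, 4, -6) = (12, 12, -18) = 3·(4, 4, -6).

4, 4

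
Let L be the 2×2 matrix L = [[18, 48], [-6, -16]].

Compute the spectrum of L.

0, 2

det(L - rI) = (18 - r)(-16 - r) - (48)·(-6) = r^2 - 2r.
This factors as r·(r - 2) = 0.
Eigenvalues: 0, 2.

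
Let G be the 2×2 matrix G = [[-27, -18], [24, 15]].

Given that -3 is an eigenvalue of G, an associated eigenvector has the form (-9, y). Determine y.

We need (G + 3I)v = 0.
G + 3I = [[-24, -18], [24, 18]].
Row 1: (-24)·-9 + (-18)·y = 0
Row 2: (24)·-9 + (18)·y = 0
Solving gives y = 12.
Check: G·(-9, 12) = (27, -36) = -3·(-9, 12).

12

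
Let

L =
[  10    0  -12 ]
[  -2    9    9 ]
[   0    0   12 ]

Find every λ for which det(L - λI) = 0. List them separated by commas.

Set up det(μI - L) = 0.
Expanding the 3×3 determinant: p(μ) = μ^3 - 31μ^2 + 318μ - 1080.
Rational-root test: μ = 9 gives p(9) = 0.
Dividing by (μ - 9) leaves μ^2 - 22μ + 120.
The quadratic factors as (μ - 10)·(μ - 12).
Eigenvalues: 9, 10, 12.

9, 10, 12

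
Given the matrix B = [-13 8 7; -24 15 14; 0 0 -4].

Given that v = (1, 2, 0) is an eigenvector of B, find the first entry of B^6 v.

First find the eigenvalue: Bv = (3, 6, 0) = 3·(1, 2, 0), so λ = 3.
Then B^6 v = λ^6·v = 3^6·(1, 2, 0) = 729·(1, 2, 0) = (729, 1458, 0).

729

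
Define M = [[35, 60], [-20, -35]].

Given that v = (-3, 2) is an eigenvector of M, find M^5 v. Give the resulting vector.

First find the eigenvalue: Mv = (15, -10) = -5·(-3, 2), so λ = -5.
Then M^5 v = λ^5·v = (-5)^5·(-3, 2) = -3125·(-3, 2) = (9375, -6250).

(9375, -6250)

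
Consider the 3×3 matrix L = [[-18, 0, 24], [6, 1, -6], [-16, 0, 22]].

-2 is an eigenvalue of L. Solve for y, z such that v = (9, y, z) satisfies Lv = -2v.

-6, 6

We need (L + 2I)v = 0.
L + 2I = [[-16, 0, 24], [6, 3, -6], [-16, 0, 24]].
Row 1: (-16)·9 + (0)·y + (24)·z = 0
Row 2: (6)·9 + (3)·y + (-6)·z = 0
Row 3: (-16)·9 + (0)·y + (24)·z = 0
Solving gives y = -6, z = 6.
Check: L·(9, -6, 6) = (-18, 12, -12) = -2·(9, -6, 6).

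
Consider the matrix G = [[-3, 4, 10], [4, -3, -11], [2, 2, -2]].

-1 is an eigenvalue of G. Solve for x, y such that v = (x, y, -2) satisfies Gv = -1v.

We need (G + 1I)v = 0.
G + 1I = [[-2, 4, 10], [4, -2, -11], [2, 2, -1]].
Row 1: (-2)·x + (4)·y + (10)·-2 = 0
Row 2: (4)·x + (-2)·y + (-11)·-2 = 0
Row 3: (2)·x + (2)·y + (-1)·-2 = 0
Solving gives x = -4, y = 3.
Check: G·(-4, 3, -2) = (4, -3, 2) = -1·(-4, 3, -2).

-4, 3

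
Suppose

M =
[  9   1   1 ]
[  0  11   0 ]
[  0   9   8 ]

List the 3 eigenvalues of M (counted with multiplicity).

The characteristic polynomial is p(lambda) = det(lambda·I - M).
Cofactor expansion gives p(lambda) = lambda^3 - 28·lambda^2 + 259·lambda - 792.
Since p(9) = 0, lambda = 9 is a root.
Dividing by (lambda - 9) leaves lambda^2 - 19·lambda + 88.
The quadratic factors as (lambda - 8)·(lambda - 11).
Eigenvalues: 8, 9, 11.

8, 9, 11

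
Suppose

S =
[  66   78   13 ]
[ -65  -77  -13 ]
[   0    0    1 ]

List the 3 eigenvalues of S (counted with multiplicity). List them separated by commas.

-12, 1, 1

The characteristic polynomial is p(μ) = det(μI - S).
Expanding along the first row, p(μ) = μ^3 + 10μ^2 - 23μ + 12.
Since p(1) = 0, μ = 1 is a root.
Factor out (μ - 1): p(μ) = (μ - 1)·(μ^2 + 11μ - 12).
The quadratic factors as (μ + 12)·(μ - 1).
Eigenvalues: -12, 1, 1.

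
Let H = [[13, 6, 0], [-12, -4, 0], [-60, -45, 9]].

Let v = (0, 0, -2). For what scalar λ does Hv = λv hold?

9

Compute Hv: H·(0, 0, -2) = (0, 0, -18).
Since Hv = λv, compare component 3: -18 = λ·-2, so λ = 9.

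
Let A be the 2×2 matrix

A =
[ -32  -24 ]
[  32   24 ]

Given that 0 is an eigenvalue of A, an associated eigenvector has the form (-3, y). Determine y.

We need (A)v = 0.
A = [[-32, -24], [32, 24]].
Row 1: (-32)·-3 + (-24)·y = 0
Row 2: (32)·-3 + (24)·y = 0
Solving gives y = 4.
Check: A·(-3, 4) = (0, 0) = 0·(-3, 4).

4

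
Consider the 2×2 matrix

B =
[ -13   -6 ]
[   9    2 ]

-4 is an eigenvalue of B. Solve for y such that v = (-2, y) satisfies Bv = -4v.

We need (B + 4I)v = 0.
B + 4I = [[-9, -6], [9, 6]].
Row 1: (-9)·-2 + (-6)·y = 0
Row 2: (9)·-2 + (6)·y = 0
Solving gives y = 3.
Check: B·(-2, 3) = (8, -12) = -4·(-2, 3).

3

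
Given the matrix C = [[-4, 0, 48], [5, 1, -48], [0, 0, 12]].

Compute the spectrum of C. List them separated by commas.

Set up det(sI - C) = 0.
Expanding along the first row, p(s) = s^3 - 9s^2 - 40s + 48.
Try s = -4: p(-4) = 0, so -4 is a root.
Factor out (s + 4): p(s) = (s + 4)·(s^2 - 13s + 12).
The quadratic factors as (s - 1)·(s - 12).
Eigenvalues: -4, 1, 12.

-4, 1, 12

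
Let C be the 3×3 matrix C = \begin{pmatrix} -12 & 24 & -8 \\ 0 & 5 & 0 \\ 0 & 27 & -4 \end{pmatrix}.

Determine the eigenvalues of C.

-12, -4, 5

The characteristic polynomial is p(lambda) = det(lambda·I - C).
Expanding along the first row, p(lambda) = lambda^3 + 11·lambda^2 - 32·lambda - 240.
Since p(5) = 0, lambda = 5 is a root.
Factor out (lambda - 5): p(lambda) = (lambda - 5)·(lambda^2 + 16·lambda + 48).
The quadratic factors as (lambda + 12)·(lambda + 4).
Eigenvalues: -12, -4, 5.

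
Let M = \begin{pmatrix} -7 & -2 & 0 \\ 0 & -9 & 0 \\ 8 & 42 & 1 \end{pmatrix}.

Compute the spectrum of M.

-9, -7, 1

Compute the characteristic polynomial p(s) = det(sI - M).
Expanding along the first row, p(s) = s^3 + 15s^2 + 47s - 63.
Since p(-7) = 0, s = -7 is a root.
Dividing by (s + 7) leaves s^2 + 8s - 9.
The quadratic factors as (s + 9)·(s - 1).
Eigenvalues: -9, -7, 1.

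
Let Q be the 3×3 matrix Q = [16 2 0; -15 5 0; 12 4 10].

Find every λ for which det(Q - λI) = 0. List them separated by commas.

10, 10, 11

Set up det(tI - Q) = 0.
Cofactor expansion gives p(t) = t^3 - 31t^2 + 320t - 1100.
Since p(10) = 0, t = 10 is a root.
Factor out (t - 10): p(t) = (t - 10)·(t^2 - 21t + 110).
The quadratic factors as (t - 10)·(t - 11).
Eigenvalues: 10, 10, 11.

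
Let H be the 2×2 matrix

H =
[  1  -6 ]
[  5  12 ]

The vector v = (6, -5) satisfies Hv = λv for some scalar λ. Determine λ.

Compute Hv: H·(6, -5) = (36, -30).
Since Hv = λv, compare component 1: 36 = λ·6, so λ = 6.

6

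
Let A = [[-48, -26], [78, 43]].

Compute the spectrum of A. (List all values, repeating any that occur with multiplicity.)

-9, 4

det(A - λI) = (-48 - λ)(43 - λ) - (-26)·(78) = λ^2 + 5λ - 36.
This factors as (λ + 9)·(λ - 4) = 0.
Eigenvalues: -9, 4.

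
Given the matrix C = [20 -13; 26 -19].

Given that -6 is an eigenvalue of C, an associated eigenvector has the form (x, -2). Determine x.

We need (C + 6I)v = 0.
C + 6I = [[26, -13], [26, -13]].
Row 1: (26)·x + (-13)·-2 = 0
Row 2: (26)·x + (-13)·-2 = 0
Solving gives x = -1.
Check: C·(-1, -2) = (6, 12) = -6·(-1, -2).

-1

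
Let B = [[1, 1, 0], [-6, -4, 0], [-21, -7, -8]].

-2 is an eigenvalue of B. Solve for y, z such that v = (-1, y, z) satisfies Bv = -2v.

3, 0

We need (B + 2I)v = 0.
B + 2I = [[3, 1, 0], [-6, -2, 0], [-21, -7, -6]].
Row 1: (3)·-1 + (1)·y + (0)·z = 0
Row 2: (-6)·-1 + (-2)·y + (0)·z = 0
Row 3: (-21)·-1 + (-7)·y + (-6)·z = 0
Solving gives y = 3, z = 0.
Check: B·(-1, 3, 0) = (2, -6, 0) = -2·(-1, 3, 0).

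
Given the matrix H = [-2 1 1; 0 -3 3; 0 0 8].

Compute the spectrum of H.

H is upper triangular, so its eigenvalues are the diagonal entries.
Diagonal: -2, -3, 8.

-3, -2, 8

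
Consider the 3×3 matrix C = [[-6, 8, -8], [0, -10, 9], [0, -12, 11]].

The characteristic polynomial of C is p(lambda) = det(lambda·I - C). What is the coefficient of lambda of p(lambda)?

-8

p(lambda) = lambda^3 + 5·lambda^2 - 8·lambda - 12.
The coefficient of lambda is -8.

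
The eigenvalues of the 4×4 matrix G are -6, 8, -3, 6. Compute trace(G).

5

trace(G) is the sum of the eigenvalues: (-6) + (8) + (-3) + (6) = 5.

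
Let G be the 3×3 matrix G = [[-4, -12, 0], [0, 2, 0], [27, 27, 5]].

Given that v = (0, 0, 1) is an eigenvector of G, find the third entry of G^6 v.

First find the eigenvalue: Gv = (0, 0, 5) = 5·(0, 0, 1), so λ = 5.
Then G^6 v = λ^6·v = 5^6·(0, 0, 1) = 15625·(0, 0, 1) = (0, 0, 15625).

15625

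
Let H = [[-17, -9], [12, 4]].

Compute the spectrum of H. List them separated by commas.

det(H - sI) = (-17 - s)(4 - s) - (-9)·(12) = s^2 + 13s + 40.
This factors as (s + 8)·(s + 5) = 0.
Eigenvalues: -8, -5.

-8, -5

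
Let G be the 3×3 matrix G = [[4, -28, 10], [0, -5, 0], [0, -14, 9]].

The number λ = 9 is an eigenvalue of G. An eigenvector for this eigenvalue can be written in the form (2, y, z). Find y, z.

0, 1

We need (G - 9I)v = 0.
G - 9I = [[-5, -28, 10], [0, -14, 0], [0, -14, 0]].
Row 1: (-5)·2 + (-28)·y + (10)·z = 0
Row 2: (0)·2 + (-14)·y + (0)·z = 0
Row 3: (0)·2 + (-14)·y + (0)·z = 0
Solving gives y = 0, z = 1.
Check: G·(2, 0, 1) = (18, 0, 9) = 9·(2, 0, 1).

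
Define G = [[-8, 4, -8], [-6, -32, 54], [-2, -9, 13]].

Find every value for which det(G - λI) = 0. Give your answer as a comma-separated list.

The characteristic polynomial is p(s) = det(sI - G).
Cofactor expansion gives p(s) = s^3 + 27s^2 + 230s + 600.
Rational-root test: s = -10 gives p(-10) = 0.
Factor out (s + 10): p(s) = (s + 10)·(s^2 + 17s + 60).
The quadratic factors as (s + 12)·(s + 5).
Eigenvalues: -12, -10, -5.

-12, -10, -5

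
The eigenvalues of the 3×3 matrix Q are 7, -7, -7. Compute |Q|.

det(Q) is the product of the eigenvalues: (7) · (-7) · (-7) = 343.

343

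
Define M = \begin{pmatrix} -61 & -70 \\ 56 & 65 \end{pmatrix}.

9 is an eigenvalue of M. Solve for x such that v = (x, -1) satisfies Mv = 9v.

We need (M - 9I)v = 0.
M - 9I = [[-70, -70], [56, 56]].
Row 1: (-70)·x + (-70)·-1 = 0
Row 2: (56)·x + (56)·-1 = 0
Solving gives x = 1.
Check: M·(1, -1) = (9, -9) = 9·(1, -1).

1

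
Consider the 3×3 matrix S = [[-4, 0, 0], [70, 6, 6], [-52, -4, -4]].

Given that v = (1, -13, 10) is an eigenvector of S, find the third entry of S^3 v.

First find the eigenvalue: Sv = (-4, 52, -40) = -4·(1, -13, 10), so λ = -4.
Then S^3 v = λ^3·v = (-4)^3·(1, -13, 10) = -64·(1, -13, 10) = (-64, 832, -640).

-640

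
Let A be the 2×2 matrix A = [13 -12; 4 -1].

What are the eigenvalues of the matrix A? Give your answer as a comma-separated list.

5, 7

det(A - λI) = (13 - λ)(-1 - λ) - (-12)·(4) = λ^2 - 12λ + 35.
This factors as (λ - 5)·(λ - 7) = 0.
Eigenvalues: 5, 7.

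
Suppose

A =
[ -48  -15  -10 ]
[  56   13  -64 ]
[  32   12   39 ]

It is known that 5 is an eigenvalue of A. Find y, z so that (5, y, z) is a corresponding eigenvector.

We need (A - 5I)v = 0.
A - 5I = [[-53, -15, -10], [56, 8, -64], [32, 12, 34]].
Row 1: (-53)·5 + (-15)·y + (-10)·z = 0
Row 2: (56)·5 + (8)·y + (-64)·z = 0
Row 3: (32)·5 + (12)·y + (34)·z = 0
Solving gives y = -19, z = 2.
Check: A·(5, -19, 2) = (25, -95, 10) = 5·(5, -19, 2).

-19, 2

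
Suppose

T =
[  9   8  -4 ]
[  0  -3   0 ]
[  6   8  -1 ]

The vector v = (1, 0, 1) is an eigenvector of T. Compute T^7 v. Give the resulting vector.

First find the eigenvalue: Tv = (5, 0, 5) = 5·(1, 0, 1), so λ = 5.
Then T^7 v = λ^7·v = 5^7·(1, 0, 1) = 78125·(1, 0, 1) = (78125, 0, 78125).

(78125, 0, 78125)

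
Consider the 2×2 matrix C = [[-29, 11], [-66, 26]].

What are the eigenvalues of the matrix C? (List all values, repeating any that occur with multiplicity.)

det(C - sI) = (-29 - s)(26 - s) - (11)·(-66) = s^2 + 3s - 28.
This factors as (s + 7)·(s - 4) = 0.
Eigenvalues: -7, 4.

-7, 4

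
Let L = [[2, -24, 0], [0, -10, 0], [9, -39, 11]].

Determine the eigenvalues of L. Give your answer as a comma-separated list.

-10, 2, 11

Compute the characteristic polynomial p(t) = det(tI - L).
Expanding along the first row, p(t) = t^3 - 3t^2 - 108t + 220.
Try t = -10: p(-10) = 0, so -10 is a root.
Factor out (t + 10): p(t) = (t + 10)·(t^2 - 13t + 22).
The quadratic factors as (t - 2)·(t - 11).
Eigenvalues: -10, 2, 11.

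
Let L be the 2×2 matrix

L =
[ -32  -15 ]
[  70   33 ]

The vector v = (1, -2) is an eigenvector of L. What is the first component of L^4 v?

First find the eigenvalue: Lv = (-2, 4) = -2·(1, -2), so λ = -2.
Then L^4 v = λ^4·v = (-2)^4·(1, -2) = 16·(1, -2) = (16, -32).

16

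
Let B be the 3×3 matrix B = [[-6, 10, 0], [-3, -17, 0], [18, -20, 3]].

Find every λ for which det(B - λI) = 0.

-12, -11, 3

Set up det(sI - B) = 0.
Expanding along the first row, p(s) = s^3 + 20s^2 + 63s - 396.
Since p(3) = 0, s = 3 is a root.
Factor out (s - 3): p(s) = (s - 3)·(s^2 + 23s + 132).
The quadratic factors as (s + 12)·(s + 11).
Eigenvalues: -12, -11, 3.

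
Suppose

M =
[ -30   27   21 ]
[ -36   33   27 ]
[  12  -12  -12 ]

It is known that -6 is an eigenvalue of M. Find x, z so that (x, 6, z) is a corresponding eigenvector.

We need (M + 6I)v = 0.
M + 6I = [[-24, 27, 21], [-36, 39, 27], [12, -12, -6]].
Row 1: (-24)·x + (27)·6 + (21)·z = 0
Row 2: (-36)·x + (39)·6 + (27)·z = 0
Row 3: (12)·x + (-12)·6 + (-6)·z = 0
Solving gives x = 5, z = -2.
Check: M·(5, 6, -2) = (-30, -36, 12) = -6·(5, 6, -2).

5, -2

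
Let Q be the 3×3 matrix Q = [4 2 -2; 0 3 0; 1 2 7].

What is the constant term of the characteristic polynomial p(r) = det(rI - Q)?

p(0) = det(0·I − Q) = det(−Q) = (−1)^3·det(Q).
det(Q) = 90, so p(0) = -90.

-90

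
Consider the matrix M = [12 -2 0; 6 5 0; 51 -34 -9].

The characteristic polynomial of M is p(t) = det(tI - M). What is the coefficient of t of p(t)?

p(t) = t^3 - 8t^2 - 81t + 648.
The coefficient of t is -81.

-81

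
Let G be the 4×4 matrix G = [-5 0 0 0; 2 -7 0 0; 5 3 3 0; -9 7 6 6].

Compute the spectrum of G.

G is lower triangular, so its eigenvalues are the diagonal entries.
Diagonal: -5, -7, 3, 6.

-7, -5, 3, 6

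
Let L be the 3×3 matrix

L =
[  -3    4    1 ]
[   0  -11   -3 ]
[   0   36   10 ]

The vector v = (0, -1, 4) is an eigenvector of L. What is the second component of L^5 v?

First find the eigenvalue: Lv = (0, -1, 4) = 1·(0, -1, 4), so λ = 1.
Then L^5 v = λ^5·v = 1^5·(0, -1, 4) = 1·(0, -1, 4) = (0, -1, 4).

-1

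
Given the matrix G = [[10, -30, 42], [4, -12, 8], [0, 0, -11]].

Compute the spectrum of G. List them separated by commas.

-11, -2, 0

Set up det(rI - G) = 0.
Expanding along the first row, p(r) = r^3 + 13r^2 + 22r.
Rational-root test: r = -11 gives p(-11) = 0.
Factor out (r + 11): p(r) = (r + 11)·(r^2 + 2r).
The quadratic factors as (r + 2)·r.
Eigenvalues: -11, -2, 0.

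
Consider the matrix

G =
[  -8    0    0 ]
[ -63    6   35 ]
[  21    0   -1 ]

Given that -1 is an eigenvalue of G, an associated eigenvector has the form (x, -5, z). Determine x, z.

We need (G + 1I)v = 0.
G + 1I = [[-7, 0, 0], [-63, 7, 35], [21, 0, 0]].
Row 1: (-7)·x + (0)·-5 + (0)·z = 0
Row 2: (-63)·x + (7)·-5 + (35)·z = 0
Row 3: (21)·x + (0)·-5 + (0)·z = 0
Solving gives x = 0, z = 1.
Check: G·(0, -5, 1) = (0, 5, -1) = -1·(0, -5, 1).

0, 1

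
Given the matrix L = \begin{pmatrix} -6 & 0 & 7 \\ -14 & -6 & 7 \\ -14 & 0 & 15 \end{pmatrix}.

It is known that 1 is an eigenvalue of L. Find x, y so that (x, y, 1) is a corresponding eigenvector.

1, -1

We need (L - 1I)v = 0.
L - 1I = [[-7, 0, 7], [-14, -7, 7], [-14, 0, 14]].
Row 1: (-7)·x + (0)·y + (7)·1 = 0
Row 2: (-14)·x + (-7)·y + (7)·1 = 0
Row 3: (-14)·x + (0)·y + (14)·1 = 0
Solving gives x = 1, y = -1.
Check: L·(1, -1, 1) = (1, -1, 1) = 1·(1, -1, 1).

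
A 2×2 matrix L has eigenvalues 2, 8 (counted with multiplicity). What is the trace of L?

10

trace(L) is the sum of the eigenvalues: (2) + (8) = 10.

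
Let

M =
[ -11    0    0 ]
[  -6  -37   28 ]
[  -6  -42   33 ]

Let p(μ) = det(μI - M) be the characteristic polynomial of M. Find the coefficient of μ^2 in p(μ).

The coefficient of μ^2 of det(μI - M) is −trace(M).
trace(M) = (-11) + (-37) + (33) = -15, so the coefficient is 15.

15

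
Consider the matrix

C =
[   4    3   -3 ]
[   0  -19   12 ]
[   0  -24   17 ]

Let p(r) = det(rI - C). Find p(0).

p(0) = det(0·I − C) = det(−C) = (−1)^3·det(C).
det(C) = -140, so p(0) = 140.

140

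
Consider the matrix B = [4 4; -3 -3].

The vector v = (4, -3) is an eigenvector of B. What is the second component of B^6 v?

First find the eigenvalue: Bv = (4, -3) = 1·(4, -3), so λ = 1.
Then B^6 v = λ^6·v = 1^6·(4, -3) = 1·(4, -3) = (4, -3).

-3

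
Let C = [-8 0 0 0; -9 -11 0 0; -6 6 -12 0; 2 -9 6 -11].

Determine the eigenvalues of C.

C is lower triangular, so its eigenvalues are the diagonal entries.
Diagonal: -8, -11, -12, -11.

-12, -11, -11, -8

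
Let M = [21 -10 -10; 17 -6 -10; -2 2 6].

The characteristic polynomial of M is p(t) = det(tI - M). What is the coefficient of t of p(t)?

p(t) = t^3 - 21t^2 + 134t - 264.
The coefficient of t is 134.

134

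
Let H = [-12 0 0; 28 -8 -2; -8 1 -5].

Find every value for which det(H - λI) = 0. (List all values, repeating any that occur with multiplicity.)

-12, -7, -6

Set up det(λI - H) = 0.
Expanding the 3×3 determinant: p(λ) = λ^3 + 25λ^2 + 198λ + 504.
Try λ = -6: p(-6) = 0, so -6 is a root.
Dividing by (λ + 6) leaves λ^2 + 19λ + 84.
The quadratic factors as (λ + 12)·(λ + 7).
Eigenvalues: -12, -7, -6.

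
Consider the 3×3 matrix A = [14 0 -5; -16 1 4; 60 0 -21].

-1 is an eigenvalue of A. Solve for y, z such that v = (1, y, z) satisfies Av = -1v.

We need (A + 1I)v = 0.
A + 1I = [[15, 0, -5], [-16, 2, 4], [60, 0, -20]].
Row 1: (15)·1 + (0)·y + (-5)·z = 0
Row 2: (-16)·1 + (2)·y + (4)·z = 0
Row 3: (60)·1 + (0)·y + (-20)·z = 0
Solving gives y = 2, z = 3.
Check: A·(1, 2, 3) = (-1, -2, -3) = -1·(1, 2, 3).

2, 3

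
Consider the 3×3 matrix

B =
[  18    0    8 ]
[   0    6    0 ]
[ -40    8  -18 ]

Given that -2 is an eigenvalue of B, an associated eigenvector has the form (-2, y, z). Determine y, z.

0, 5

We need (B + 2I)v = 0.
B + 2I = [[20, 0, 8], [0, 8, 0], [-40, 8, -16]].
Row 1: (20)·-2 + (0)·y + (8)·z = 0
Row 2: (0)·-2 + (8)·y + (0)·z = 0
Row 3: (-40)·-2 + (8)·y + (-16)·z = 0
Solving gives y = 0, z = 5.
Check: B·(-2, 0, 5) = (4, 0, -10) = -2·(-2, 0, 5).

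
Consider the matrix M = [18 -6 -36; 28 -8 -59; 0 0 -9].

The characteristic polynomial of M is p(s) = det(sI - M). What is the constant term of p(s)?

p(s) = s^3 - s^2 - 66s + 216.
The constant term is 216.

216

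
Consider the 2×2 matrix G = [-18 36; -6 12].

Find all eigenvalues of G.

det(G - μI) = (-18 - μ)(12 - μ) - (36)·(-6) = μ^2 + 6μ.
This factors as (μ + 6)·μ = 0.
Eigenvalues: -6, 0.

-6, 0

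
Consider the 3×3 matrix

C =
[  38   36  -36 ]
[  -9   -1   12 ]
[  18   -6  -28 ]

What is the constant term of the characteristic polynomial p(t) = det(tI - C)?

88

p(0) = det(0·I − C) = det(−C) = (−1)^3·det(C).
det(C) = -88, so p(0) = 88.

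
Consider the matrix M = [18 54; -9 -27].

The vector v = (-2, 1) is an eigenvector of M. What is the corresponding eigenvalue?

Compute Mv: M·(-2, 1) = (18, -9).
Since Mv = λv, compare component 1: 18 = λ·-2, so λ = -9.

-9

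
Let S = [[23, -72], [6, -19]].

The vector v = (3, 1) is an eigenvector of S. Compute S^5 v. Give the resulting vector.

(-3, -1)

First find the eigenvalue: Sv = (-3, -1) = -1·(3, 1), so λ = -1.
Then S^5 v = λ^5·v = (-1)^5·(3, 1) = -1·(3, 1) = (-3, -1).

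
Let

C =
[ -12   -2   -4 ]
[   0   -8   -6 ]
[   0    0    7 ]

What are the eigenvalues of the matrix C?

-12, -8, 7

C is upper triangular, so its eigenvalues are the diagonal entries.
Diagonal: -12, -8, 7.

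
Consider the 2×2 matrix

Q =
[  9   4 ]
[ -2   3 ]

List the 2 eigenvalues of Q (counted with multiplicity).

det(Q - λI) = (9 - λ)(3 - λ) - (4)·(-2) = λ^2 - 12λ + 35.
This factors as (λ - 5)·(λ - 7) = 0.
Eigenvalues: 5, 7.

5, 7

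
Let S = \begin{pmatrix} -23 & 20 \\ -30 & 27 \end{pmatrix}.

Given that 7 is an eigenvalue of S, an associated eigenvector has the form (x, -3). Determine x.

We need (S - 7I)v = 0.
S - 7I = [[-30, 20], [-30, 20]].
Row 1: (-30)·x + (20)·-3 = 0
Row 2: (-30)·x + (20)·-3 = 0
Solving gives x = -2.
Check: S·(-2, -3) = (-14, -21) = 7·(-2, -3).

-2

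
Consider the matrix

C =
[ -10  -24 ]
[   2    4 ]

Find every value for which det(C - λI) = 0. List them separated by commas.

det(C - sI) = (-10 - s)(4 - s) - (-24)·(2) = s^2 + 6s + 8.
This factors as (s + 4)·(s + 2) = 0.
Eigenvalues: -4, -2.

-4, -2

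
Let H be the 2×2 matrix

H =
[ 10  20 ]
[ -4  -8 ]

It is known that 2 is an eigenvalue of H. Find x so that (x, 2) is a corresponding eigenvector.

-5

We need (H - 2I)v = 0.
H - 2I = [[8, 20], [-4, -10]].
Row 1: (8)·x + (20)·2 = 0
Row 2: (-4)·x + (-10)·2 = 0
Solving gives x = -5.
Check: H·(-5, 2) = (-10, 4) = 2·(-5, 2).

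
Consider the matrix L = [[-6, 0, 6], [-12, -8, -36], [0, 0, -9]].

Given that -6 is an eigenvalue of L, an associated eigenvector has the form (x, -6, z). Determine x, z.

We need (L + 6I)v = 0.
L + 6I = [[0, 0, 6], [-12, -2, -36], [0, 0, -3]].
Row 1: (0)·x + (0)·-6 + (6)·z = 0
Row 2: (-12)·x + (-2)·-6 + (-36)·z = 0
Row 3: (0)·x + (0)·-6 + (-3)·z = 0
Solving gives x = 1, z = 0.
Check: L·(1, -6, 0) = (-6, 36, 0) = -6·(1, -6, 0).

1, 0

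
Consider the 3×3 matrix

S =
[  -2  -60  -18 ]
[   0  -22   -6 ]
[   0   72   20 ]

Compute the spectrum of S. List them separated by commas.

-4, -2, 2

Compute the characteristic polynomial p(s) = det(sI - S).
Expanding along the first row, p(s) = s^3 + 4s^2 - 4s - 16.
Rational-root test: s = -2 gives p(-2) = 0.
Factor out (s + 2): p(s) = (s + 2)·(s^2 + 2s - 8).
The quadratic factors as (s + 4)·(s - 2).
Eigenvalues: -4, -2, 2.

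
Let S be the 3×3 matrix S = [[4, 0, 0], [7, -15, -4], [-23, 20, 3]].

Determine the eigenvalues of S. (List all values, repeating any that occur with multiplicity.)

-7, -5, 4

Set up det(λI - S) = 0.
Cofactor expansion gives p(λ) = λ^3 + 8λ^2 - 13λ - 140.
Since p(4) = 0, λ = 4 is a root.
Dividing by (λ - 4) leaves λ^2 + 12λ + 35.
The quadratic factors as (λ + 7)·(λ + 5).
Eigenvalues: -7, -5, 4.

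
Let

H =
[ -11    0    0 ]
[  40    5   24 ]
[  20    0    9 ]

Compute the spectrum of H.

-11, 5, 9

Set up det(λI - H) = 0.
Expanding along the first row, p(λ) = λ^3 - 3λ^2 - 109λ + 495.
Try λ = 9: p(9) = 0, so 9 is a root.
Dividing by (λ - 9) leaves λ^2 + 6λ - 55.
The quadratic factors as (λ + 11)·(λ - 5).
Eigenvalues: -11, 5, 9.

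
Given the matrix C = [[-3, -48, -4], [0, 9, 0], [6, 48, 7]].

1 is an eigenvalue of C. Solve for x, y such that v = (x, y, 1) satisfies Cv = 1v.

-1, 0

We need (C - 1I)v = 0.
C - 1I = [[-4, -48, -4], [0, 8, 0], [6, 48, 6]].
Row 1: (-4)·x + (-48)·y + (-4)·1 = 0
Row 2: (0)·x + (8)·y + (0)·1 = 0
Row 3: (6)·x + (48)·y + (6)·1 = 0
Solving gives x = -1, y = 0.
Check: C·(-1, 0, 1) = (-1, 0, 1) = 1·(-1, 0, 1).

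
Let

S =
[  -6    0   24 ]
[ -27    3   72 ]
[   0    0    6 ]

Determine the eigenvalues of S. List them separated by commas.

-6, 3, 6

The characteristic polynomial is p(λ) = det(λI - S).
Expanding the 3×3 determinant: p(λ) = λ^3 - 3λ^2 - 36λ + 108.
Since p(3) = 0, λ = 3 is a root.
Factor out (λ - 3): p(λ) = (λ - 3)·(λ^2 - 36).
The quadratic factors as (λ + 6)·(λ - 6).
Eigenvalues: -6, 3, 6.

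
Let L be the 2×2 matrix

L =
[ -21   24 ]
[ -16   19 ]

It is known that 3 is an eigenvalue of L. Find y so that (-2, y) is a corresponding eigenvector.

-2

We need (L - 3I)v = 0.
L - 3I = [[-24, 24], [-16, 16]].
Row 1: (-24)·-2 + (24)·y = 0
Row 2: (-16)·-2 + (16)·y = 0
Solving gives y = -2.
Check: L·(-2, -2) = (-6, -6) = 3·(-2, -2).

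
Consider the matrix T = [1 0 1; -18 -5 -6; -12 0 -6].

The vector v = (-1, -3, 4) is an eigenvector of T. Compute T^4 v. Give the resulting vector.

First find the eigenvalue: Tv = (3, 9, -12) = -3·(-1, -3, 4), so λ = -3.
Then T^4 v = λ^4·v = (-3)^4·(-1, -3, 4) = 81·(-1, -3, 4) = (-81, -243, 324).

(-81, -243, 324)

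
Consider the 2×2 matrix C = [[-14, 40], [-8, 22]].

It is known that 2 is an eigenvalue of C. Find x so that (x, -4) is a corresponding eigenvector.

We need (C - 2I)v = 0.
C - 2I = [[-16, 40], [-8, 20]].
Row 1: (-16)·x + (40)·-4 = 0
Row 2: (-8)·x + (20)·-4 = 0
Solving gives x = -10.
Check: C·(-10, -4) = (-20, -8) = 2·(-10, -4).

-10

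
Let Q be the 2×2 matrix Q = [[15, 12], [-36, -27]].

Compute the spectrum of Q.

det(Q - λI) = (15 - λ)(-27 - λ) - (12)·(-36) = λ^2 + 12λ + 27.
This factors as (λ + 9)·(λ + 3) = 0.
Eigenvalues: -9, -3.

-9, -3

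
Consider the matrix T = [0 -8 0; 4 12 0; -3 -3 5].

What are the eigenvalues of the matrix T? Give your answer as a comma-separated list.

Set up det(λI - T) = 0.
Expanding along the first row, p(λ) = λ^3 - 17λ^2 + 92λ - 160.
Try λ = 4: p(4) = 0, so 4 is a root.
Dividing by (λ - 4) leaves λ^2 - 13λ + 40.
The quadratic factors as (λ - 5)·(λ - 8).
Eigenvalues: 4, 5, 8.

4, 5, 8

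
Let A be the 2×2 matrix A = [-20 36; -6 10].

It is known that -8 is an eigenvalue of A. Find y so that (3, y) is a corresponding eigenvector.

We need (A + 8I)v = 0.
A + 8I = [[-12, 36], [-6, 18]].
Row 1: (-12)·3 + (36)·y = 0
Row 2: (-6)·3 + (18)·y = 0
Solving gives y = 1.
Check: A·(3, 1) = (-24, -8) = -8·(3, 1).

1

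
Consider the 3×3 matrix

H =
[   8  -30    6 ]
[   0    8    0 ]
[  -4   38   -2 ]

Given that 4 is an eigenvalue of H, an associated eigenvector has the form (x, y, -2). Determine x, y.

3, 0

We need (H - 4I)v = 0.
H - 4I = [[4, -30, 6], [0, 4, 0], [-4, 38, -6]].
Row 1: (4)·x + (-30)·y + (6)·-2 = 0
Row 2: (0)·x + (4)·y + (0)·-2 = 0
Row 3: (-4)·x + (38)·y + (-6)·-2 = 0
Solving gives x = 3, y = 0.
Check: H·(3, 0, -2) = (12, 0, -8) = 4·(3, 0, -2).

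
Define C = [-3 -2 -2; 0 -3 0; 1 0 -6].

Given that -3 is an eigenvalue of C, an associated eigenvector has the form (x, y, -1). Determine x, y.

-3, 1

We need (C + 3I)v = 0.
C + 3I = [[0, -2, -2], [0, 0, 0], [1, 0, -3]].
Row 1: (0)·x + (-2)·y + (-2)·-1 = 0
Row 2: (0)·x + (0)·y + (0)·-1 = 0
Row 3: (1)·x + (0)·y + (-3)·-1 = 0
Solving gives x = -3, y = 1.
Check: C·(-3, 1, -1) = (9, -3, 3) = -3·(-3, 1, -1).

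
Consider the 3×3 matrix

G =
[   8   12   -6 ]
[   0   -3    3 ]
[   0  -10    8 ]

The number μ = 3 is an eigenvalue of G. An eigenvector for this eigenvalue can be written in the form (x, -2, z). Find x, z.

0, -4

We need (G - 3I)v = 0.
G - 3I = [[5, 12, -6], [0, -6, 3], [0, -10, 5]].
Row 1: (5)·x + (12)·-2 + (-6)·z = 0
Row 2: (0)·x + (-6)·-2 + (3)·z = 0
Row 3: (0)·x + (-10)·-2 + (5)·z = 0
Solving gives x = 0, z = -4.
Check: G·(0, -2, -4) = (0, -6, -12) = 3·(0, -2, -4).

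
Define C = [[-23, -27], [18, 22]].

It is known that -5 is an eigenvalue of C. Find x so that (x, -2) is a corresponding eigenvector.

3

We need (C + 5I)v = 0.
C + 5I = [[-18, -27], [18, 27]].
Row 1: (-18)·x + (-27)·-2 = 0
Row 2: (18)·x + (27)·-2 = 0
Solving gives x = 3.
Check: C·(3, -2) = (-15, 10) = -5·(3, -2).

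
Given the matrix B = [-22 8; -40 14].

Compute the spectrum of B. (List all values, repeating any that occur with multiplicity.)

det(B - λI) = (-22 - λ)(14 - λ) - (8)·(-40) = λ^2 + 8λ + 12.
This factors as (λ + 6)·(λ + 2) = 0.
Eigenvalues: -6, -2.

-6, -2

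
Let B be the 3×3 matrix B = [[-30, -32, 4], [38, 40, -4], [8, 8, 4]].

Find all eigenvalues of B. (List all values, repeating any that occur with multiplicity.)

Set up det(sI - B) = 0.
Expanding along the first row, p(s) = s^3 - 14s^2 + 56s - 64.
Since p(2) = 0, s = 2 is a root.
Dividing by (s - 2) leaves s^2 - 12s + 32.
The quadratic factors as (s - 4)·(s - 8).
Eigenvalues: 2, 4, 8.

2, 4, 8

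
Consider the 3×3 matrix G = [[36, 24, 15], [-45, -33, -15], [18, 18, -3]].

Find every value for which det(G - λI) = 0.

Set up det(lambda·I - G) = 0.
Expanding along the first row, p(lambda) = lambda^3 - 117·lambda - 324.
Try lambda = -9: p(-9) = 0, so -9 is a root.
Dividing by (lambda + 9) leaves lambda^2 - 9·lambda - 36.
The quadratic factors as (lambda + 3)·(lambda - 12).
Eigenvalues: -9, -3, 12.

-9, -3, 12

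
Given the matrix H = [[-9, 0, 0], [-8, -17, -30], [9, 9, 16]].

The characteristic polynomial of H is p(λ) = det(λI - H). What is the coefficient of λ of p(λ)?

p(λ) = λ^3 + 10λ^2 + 7λ - 18.
The coefficient of λ is 7.

7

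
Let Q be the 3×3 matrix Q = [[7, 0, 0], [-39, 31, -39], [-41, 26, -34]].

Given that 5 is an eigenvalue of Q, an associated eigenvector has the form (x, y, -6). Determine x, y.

0, -9

We need (Q - 5I)v = 0.
Q - 5I = [[2, 0, 0], [-39, 26, -39], [-41, 26, -39]].
Row 1: (2)·x + (0)·y + (0)·-6 = 0
Row 2: (-39)·x + (26)·y + (-39)·-6 = 0
Row 3: (-41)·x + (26)·y + (-39)·-6 = 0
Solving gives x = 0, y = -9.
Check: Q·(0, -9, -6) = (0, -45, -30) = 5·(0, -9, -6).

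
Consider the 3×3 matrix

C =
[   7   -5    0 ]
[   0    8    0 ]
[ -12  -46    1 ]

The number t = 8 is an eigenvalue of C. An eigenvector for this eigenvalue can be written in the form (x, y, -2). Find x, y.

We need (C - 8I)v = 0.
C - 8I = [[-1, -5, 0], [0, 0, 0], [-12, -46, -7]].
Row 1: (-1)·x + (-5)·y + (0)·-2 = 0
Row 2: (0)·x + (0)·y + (0)·-2 = 0
Row 3: (-12)·x + (-46)·y + (-7)·-2 = 0
Solving gives x = 5, y = -1.
Check: C·(5, -1, -2) = (40, -8, -16) = 8·(5, -1, -2).

5, -1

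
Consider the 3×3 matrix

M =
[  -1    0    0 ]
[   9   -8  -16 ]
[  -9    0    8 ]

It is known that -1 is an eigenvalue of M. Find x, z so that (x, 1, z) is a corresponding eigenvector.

-1, -1

We need (M + 1I)v = 0.
M + 1I = [[0, 0, 0], [9, -7, -16], [-9, 0, 9]].
Row 1: (0)·x + (0)·1 + (0)·z = 0
Row 2: (9)·x + (-7)·1 + (-16)·z = 0
Row 3: (-9)·x + (0)·1 + (9)·z = 0
Solving gives x = -1, z = -1.
Check: M·(-1, 1, -1) = (1, -1, 1) = -1·(-1, 1, -1).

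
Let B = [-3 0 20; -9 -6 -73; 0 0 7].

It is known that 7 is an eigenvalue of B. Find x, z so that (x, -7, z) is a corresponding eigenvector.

We need (B - 7I)v = 0.
B - 7I = [[-10, 0, 20], [-9, -13, -73], [0, 0, 0]].
Row 1: (-10)·x + (0)·-7 + (20)·z = 0
Row 2: (-9)·x + (-13)·-7 + (-73)·z = 0
Row 3: (0)·x + (0)·-7 + (0)·z = 0
Solving gives x = 2, z = 1.
Check: B·(2, -7, 1) = (14, -49, 7) = 7·(2, -7, 1).

2, 1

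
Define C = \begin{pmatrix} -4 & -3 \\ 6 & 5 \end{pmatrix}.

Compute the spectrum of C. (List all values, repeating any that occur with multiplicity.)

det(C - rI) = (-4 - r)(5 - r) - (-3)·(6) = r^2 - r - 2.
This factors as (r + 1)·(r - 2) = 0.
Eigenvalues: -1, 2.

-1, 2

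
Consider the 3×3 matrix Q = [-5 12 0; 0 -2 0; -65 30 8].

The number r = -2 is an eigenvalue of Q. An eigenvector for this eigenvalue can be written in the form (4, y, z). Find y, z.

1, 23

We need (Q + 2I)v = 0.
Q + 2I = [[-3, 12, 0], [0, 0, 0], [-65, 30, 10]].
Row 1: (-3)·4 + (12)·y + (0)·z = 0
Row 2: (0)·4 + (0)·y + (0)·z = 0
Row 3: (-65)·4 + (30)·y + (10)·z = 0
Solving gives y = 1, z = 23.
Check: Q·(4, 1, 23) = (-8, -2, -46) = -2·(4, 1, 23).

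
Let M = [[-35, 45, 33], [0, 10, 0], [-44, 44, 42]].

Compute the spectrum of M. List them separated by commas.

-2, 9, 10

The characteristic polynomial is p(r) = det(rI - M).
Expanding along the first row, p(r) = r^3 - 17r^2 + 52r + 180.
Try r = -2: p(-2) = 0, so -2 is a root.
Factor out (r + 2): p(r) = (r + 2)·(r^2 - 19r + 90).
The quadratic factors as (r - 9)·(r - 10).
Eigenvalues: -2, 9, 10.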